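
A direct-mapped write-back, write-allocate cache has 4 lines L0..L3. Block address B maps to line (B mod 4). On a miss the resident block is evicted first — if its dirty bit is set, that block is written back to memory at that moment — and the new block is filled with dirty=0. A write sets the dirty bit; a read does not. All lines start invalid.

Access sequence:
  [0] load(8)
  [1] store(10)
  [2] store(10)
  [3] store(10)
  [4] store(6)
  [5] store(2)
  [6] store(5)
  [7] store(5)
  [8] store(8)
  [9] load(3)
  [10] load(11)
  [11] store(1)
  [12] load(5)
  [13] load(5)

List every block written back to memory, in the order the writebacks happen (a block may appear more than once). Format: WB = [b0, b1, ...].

WB = [10, 6, 5, 1]

  0 | R B8 → L0 miss [-]
  1 | W B10 → L2 miss [D]
  2 | W B10 → L2 hit [D]
  3 | W B10 → L2 hit [D]
  4 | W B6 → L2 miss wb→B10 [D]
  5 | W B2 → L2 miss wb→B6 [D]
  6 | W B5 → L1 miss [D]
  7 | W B5 → L1 hit [D]
  8 | W B8 → L0 hit [D]
  9 | R B3 → L3 miss [-]
  10 | R B11 → L3 miss [-]
  11 | W B1 → L1 miss wb→B5 [D]
  12 | R B5 → L1 miss wb→B1 [-]
  13 | R B5 → L1 hit [-]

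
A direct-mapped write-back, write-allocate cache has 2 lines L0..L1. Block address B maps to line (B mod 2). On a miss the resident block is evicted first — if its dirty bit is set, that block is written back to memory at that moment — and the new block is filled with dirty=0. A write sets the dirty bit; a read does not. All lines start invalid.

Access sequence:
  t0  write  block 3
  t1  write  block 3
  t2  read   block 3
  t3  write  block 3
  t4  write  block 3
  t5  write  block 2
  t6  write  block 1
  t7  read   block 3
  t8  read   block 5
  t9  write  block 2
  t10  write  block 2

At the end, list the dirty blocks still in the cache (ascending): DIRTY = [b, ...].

DIRTY = [2]

0: W B3 → L1 miss [D]
1: W B3 → L1 hit [D]
2: R B3 → L1 hit [D]
3: W B3 → L1 hit [D]
4: W B3 → L1 hit [D]
5: W B2 → L0 miss [D]
6: W B1 → L1 miss wb→B3 [D]
7: R B3 → L1 miss wb→B1 [-]
8: R B5 → L1 miss [-]
9: W B2 → L0 hit [D]
10: W B2 → L0 hit [D]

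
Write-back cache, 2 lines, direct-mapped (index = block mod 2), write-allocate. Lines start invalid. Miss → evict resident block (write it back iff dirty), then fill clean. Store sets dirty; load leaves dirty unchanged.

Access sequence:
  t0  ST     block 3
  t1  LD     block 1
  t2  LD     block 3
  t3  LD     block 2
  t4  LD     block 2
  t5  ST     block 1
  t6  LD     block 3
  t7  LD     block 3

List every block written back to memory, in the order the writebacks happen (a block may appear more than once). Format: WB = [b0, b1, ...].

WB = [3, 1]

0: W B3 → L1 miss [D]
1: R B1 → L1 miss wb→B3 [-]
2: R B3 → L1 miss [-]
3: R B2 → L0 miss [-]
4: R B2 → L0 hit [-]
5: W B1 → L1 miss [D]
6: R B3 → L1 miss wb→B1 [-]
7: R B3 → L1 hit [-]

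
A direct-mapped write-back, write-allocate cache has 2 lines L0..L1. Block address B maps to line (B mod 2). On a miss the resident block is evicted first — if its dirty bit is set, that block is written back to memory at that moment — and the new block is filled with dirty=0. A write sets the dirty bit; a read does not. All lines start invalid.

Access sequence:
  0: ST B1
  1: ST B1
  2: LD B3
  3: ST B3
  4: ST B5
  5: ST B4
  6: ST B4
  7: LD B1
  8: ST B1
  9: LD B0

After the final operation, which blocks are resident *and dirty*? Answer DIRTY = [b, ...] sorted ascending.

DIRTY = [1]

0: W B1 → L1 miss [D]
1: W B1 → L1 hit [D]
2: R B3 → L1 miss wb→B1 [-]
3: W B3 → L1 hit [D]
4: W B5 → L1 miss wb→B3 [D]
5: W B4 → L0 miss [D]
6: W B4 → L0 hit [D]
7: R B1 → L1 miss wb→B5 [-]
8: W B1 → L1 hit [D]
9: R B0 → L0 miss wb→B4 [-]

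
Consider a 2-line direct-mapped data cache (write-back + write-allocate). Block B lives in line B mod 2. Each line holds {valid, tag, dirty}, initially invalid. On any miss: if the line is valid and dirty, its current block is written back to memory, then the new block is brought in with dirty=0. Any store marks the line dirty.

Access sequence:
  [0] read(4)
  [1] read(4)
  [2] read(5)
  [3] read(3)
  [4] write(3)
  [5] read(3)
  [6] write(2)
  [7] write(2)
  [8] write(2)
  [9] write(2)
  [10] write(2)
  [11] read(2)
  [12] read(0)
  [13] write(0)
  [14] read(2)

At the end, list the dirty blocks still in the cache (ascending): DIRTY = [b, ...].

DIRTY = [3]

  0 | R B4 → L0 miss [-]
  1 | R B4 → L0 hit [-]
  2 | R B5 → L1 miss [-]
  3 | R B3 → L1 miss [-]
  4 | W B3 → L1 hit [D]
  5 | R B3 → L1 hit [D]
  6 | W B2 → L0 miss [D]
  7 | W B2 → L0 hit [D]
  8 | W B2 → L0 hit [D]
  9 | W B2 → L0 hit [D]
  10 | W B2 → L0 hit [D]
  11 | R B2 → L0 hit [D]
  12 | R B0 → L0 miss wb→B2 [-]
  13 | W B0 → L0 hit [D]
  14 | R B2 → L0 miss wb→B0 [-]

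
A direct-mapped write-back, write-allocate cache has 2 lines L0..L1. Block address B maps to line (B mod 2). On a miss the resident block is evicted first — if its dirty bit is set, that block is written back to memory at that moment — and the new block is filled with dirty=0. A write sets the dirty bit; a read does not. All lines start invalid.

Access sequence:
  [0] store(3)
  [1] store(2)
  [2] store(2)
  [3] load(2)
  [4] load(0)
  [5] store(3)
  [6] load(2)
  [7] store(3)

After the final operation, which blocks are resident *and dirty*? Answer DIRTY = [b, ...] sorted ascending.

DIRTY = [3]

  0 | W B3 → L1 miss [D]
  1 | W B2 → L0 miss [D]
  2 | W B2 → L0 hit [D]
  3 | R B2 → L0 hit [D]
  4 | R B0 → L0 miss wb→B2 [-]
  5 | W B3 → L1 hit [D]
  6 | R B2 → L0 miss [-]
  7 | W B3 → L1 hit [D]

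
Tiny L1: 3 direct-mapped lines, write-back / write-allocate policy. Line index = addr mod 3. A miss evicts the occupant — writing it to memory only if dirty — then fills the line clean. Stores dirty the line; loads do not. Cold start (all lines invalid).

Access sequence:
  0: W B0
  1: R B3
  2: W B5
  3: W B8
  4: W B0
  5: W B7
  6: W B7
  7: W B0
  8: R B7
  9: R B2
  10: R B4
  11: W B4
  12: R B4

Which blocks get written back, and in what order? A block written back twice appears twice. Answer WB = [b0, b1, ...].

WB = [0, 5, 8, 7]

0: W B0 -> L0 miss  d=D]
1: R B3 -> L0 miss wb->B0  d=-]
2: W B5 -> L2 miss  d=D]
3: W B8 -> L2 miss wb->B5  d=D]
4: W B0 -> L0 miss  d=D]
5: W B7 -> L1 miss  d=D]
6: W B7 -> L1 hit  d=D]
7: W B0 -> L0 hit  d=D]
8: R B7 -> L1 hit  d=D]
9: R B2 -> L2 miss wb->B8  d=-]
10: R B4 -> L1 miss wb->B7  d=-]
11: W B4 -> L1 hit  d=D]
12: R B4 -> L1 hit  d=D]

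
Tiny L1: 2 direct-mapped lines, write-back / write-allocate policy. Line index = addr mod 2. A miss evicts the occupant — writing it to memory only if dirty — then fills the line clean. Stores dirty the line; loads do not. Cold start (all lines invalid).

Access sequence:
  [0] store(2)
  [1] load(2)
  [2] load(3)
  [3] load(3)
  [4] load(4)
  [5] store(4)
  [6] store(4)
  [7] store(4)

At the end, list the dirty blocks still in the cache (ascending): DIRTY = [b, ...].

0: W B2 → L0 miss [D]
1: R B2 → L0 hit [D]
2: R B3 → L1 miss [-]
3: R B3 → L1 hit [-]
4: R B4 → L0 miss wb→B2 [-]
5: W B4 → L0 hit [D]
6: W B4 → L0 hit [D]
7: W B4 → L0 hit [D]

DIRTY = [4]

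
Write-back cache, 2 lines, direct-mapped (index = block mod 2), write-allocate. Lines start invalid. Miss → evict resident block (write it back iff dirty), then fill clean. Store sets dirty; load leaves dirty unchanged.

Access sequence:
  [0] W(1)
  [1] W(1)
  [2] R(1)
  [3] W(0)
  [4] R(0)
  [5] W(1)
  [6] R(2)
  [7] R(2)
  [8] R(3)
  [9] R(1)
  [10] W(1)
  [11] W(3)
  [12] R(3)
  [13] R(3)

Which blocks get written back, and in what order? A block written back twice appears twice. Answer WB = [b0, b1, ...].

WB = [0, 1, 1]

  0 | W B1 → L1 miss [D]
  1 | W B1 → L1 hit [D]
  2 | R B1 → L1 hit [D]
  3 | W B0 → L0 miss [D]
  4 | R B0 → L0 hit [D]
  5 | W B1 → L1 hit [D]
  6 | R B2 → L0 miss wb→B0 [-]
  7 | R B2 → L0 hit [-]
  8 | R B3 → L1 miss wb→B1 [-]
  9 | R B1 → L1 miss [-]
  10 | W B1 → L1 hit [D]
  11 | W B3 → L1 miss wb→B1 [D]
  12 | R B3 → L1 hit [D]
  13 | R B3 → L1 hit [D]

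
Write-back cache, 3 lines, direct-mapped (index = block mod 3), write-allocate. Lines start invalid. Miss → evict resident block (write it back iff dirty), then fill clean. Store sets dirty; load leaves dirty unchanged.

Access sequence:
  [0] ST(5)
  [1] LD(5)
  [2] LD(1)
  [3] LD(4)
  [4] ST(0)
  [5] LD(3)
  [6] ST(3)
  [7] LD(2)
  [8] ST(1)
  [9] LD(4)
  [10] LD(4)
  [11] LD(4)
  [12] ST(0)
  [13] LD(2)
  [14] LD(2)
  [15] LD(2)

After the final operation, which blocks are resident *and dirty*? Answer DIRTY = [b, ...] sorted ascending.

DIRTY = [0]

  0 | W B5 → L2 miss [D]
  1 | R B5 → L2 hit [D]
  2 | R B1 → L1 miss [-]
  3 | R B4 → L1 miss [-]
  4 | W B0 → L0 miss [D]
  5 | R B3 → L0 miss wb→B0 [-]
  6 | W B3 → L0 hit [D]
  7 | R B2 → L2 miss wb→B5 [-]
  8 | W B1 → L1 miss [D]
  9 | R B4 → L1 miss wb→B1 [-]
  10 | R B4 → L1 hit [-]
  11 | R B4 → L1 hit [-]
  12 | W B0 → L0 miss wb→B3 [D]
  13 | R B2 → L2 hit [-]
  14 | R B2 → L2 hit [-]
  15 | R B2 → L2 hit [-]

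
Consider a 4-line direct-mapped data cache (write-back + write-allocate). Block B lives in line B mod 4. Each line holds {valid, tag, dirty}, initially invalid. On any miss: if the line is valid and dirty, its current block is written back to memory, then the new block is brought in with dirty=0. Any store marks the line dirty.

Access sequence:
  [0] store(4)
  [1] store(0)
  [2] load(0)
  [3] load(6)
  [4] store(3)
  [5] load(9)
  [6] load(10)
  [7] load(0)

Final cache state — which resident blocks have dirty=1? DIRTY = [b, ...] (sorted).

DIRTY = [0, 3]

0: W B4 → L0 miss [D]
1: W B0 → L0 miss wb→B4 [D]
2: R B0 → L0 hit [D]
3: R B6 → L2 miss [-]
4: W B3 → L3 miss [D]
5: R B9 → L1 miss [-]
6: R B10 → L2 miss [-]
7: R B0 → L0 hit [D]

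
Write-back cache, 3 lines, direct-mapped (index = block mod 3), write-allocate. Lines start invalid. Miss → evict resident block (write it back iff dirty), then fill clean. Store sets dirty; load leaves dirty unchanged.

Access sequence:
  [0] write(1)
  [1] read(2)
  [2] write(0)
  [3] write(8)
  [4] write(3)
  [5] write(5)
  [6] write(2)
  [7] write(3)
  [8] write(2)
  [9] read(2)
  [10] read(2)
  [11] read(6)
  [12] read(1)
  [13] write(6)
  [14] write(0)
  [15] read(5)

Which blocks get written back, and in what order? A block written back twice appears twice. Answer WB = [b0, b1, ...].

WB = [0, 8, 5, 3, 6, 2]

0: W B1 → L1 miss [D]
1: R B2 → L2 miss [-]
2: W B0 → L0 miss [D]
3: W B8 → L2 miss [D]
4: W B3 → L0 miss wb→B0 [D]
5: W B5 → L2 miss wb→B8 [D]
6: W B2 → L2 miss wb→B5 [D]
7: W B3 → L0 hit [D]
8: W B2 → L2 hit [D]
9: R B2 → L2 hit [D]
10: R B2 → L2 hit [D]
11: R B6 → L0 miss wb→B3 [-]
12: R B1 → L1 hit [D]
13: W B6 → L0 hit [D]
14: W B0 → L0 miss wb→B6 [D]
15: R B5 → L2 miss wb→B2 [-]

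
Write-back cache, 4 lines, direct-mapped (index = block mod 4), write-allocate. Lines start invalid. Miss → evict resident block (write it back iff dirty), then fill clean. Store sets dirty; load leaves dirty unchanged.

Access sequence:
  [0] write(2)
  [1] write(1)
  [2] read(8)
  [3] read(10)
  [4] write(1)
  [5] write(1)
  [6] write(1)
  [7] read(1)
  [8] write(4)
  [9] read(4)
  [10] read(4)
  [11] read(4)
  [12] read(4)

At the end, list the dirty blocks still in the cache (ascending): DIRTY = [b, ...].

DIRTY = [1, 4]

0: W B2 → L2 miss [D]
1: W B1 → L1 miss [D]
2: R B8 → L0 miss [-]
3: R B10 → L2 miss wb→B2 [-]
4: W B1 → L1 hit [D]
5: W B1 → L1 hit [D]
6: W B1 → L1 hit [D]
7: R B1 → L1 hit [D]
8: W B4 → L0 miss [D]
9: R B4 → L0 hit [D]
10: R B4 → L0 hit [D]
11: R B4 → L0 hit [D]
12: R B4 → L0 hit [D]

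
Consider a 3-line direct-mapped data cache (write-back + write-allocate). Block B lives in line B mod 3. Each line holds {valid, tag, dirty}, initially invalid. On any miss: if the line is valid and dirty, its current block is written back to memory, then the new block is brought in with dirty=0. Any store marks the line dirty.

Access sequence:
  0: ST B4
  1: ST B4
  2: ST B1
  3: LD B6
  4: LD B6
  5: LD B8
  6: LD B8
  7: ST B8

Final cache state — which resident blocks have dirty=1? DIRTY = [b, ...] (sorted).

DIRTY = [1, 8]

0: W B4 -> L1 miss  d=D]
1: W B4 -> L1 hit  d=D]
2: W B1 -> L1 miss wb->B4  d=D]
3: R B6 -> L0 miss  d=-]
4: R B6 -> L0 hit  d=-]
5: R B8 -> L2 miss  d=-]
6: R B8 -> L2 hit  d=-]
7: W B8 -> L2 hit  d=D]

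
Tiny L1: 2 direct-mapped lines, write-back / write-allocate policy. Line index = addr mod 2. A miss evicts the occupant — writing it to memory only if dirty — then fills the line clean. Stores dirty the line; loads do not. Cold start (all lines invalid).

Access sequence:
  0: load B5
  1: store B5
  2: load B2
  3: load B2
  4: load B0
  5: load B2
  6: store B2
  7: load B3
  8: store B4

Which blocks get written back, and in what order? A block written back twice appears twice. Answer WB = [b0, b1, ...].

WB = [5, 2]

0: R B5 → L1 miss [-]
1: W B5 → L1 hit [D]
2: R B2 → L0 miss [-]
3: R B2 → L0 hit [-]
4: R B0 → L0 miss [-]
5: R B2 → L0 miss [-]
6: W B2 → L0 hit [D]
7: R B3 → L1 miss wb→B5 [-]
8: W B4 → L0 miss wb→B2 [D]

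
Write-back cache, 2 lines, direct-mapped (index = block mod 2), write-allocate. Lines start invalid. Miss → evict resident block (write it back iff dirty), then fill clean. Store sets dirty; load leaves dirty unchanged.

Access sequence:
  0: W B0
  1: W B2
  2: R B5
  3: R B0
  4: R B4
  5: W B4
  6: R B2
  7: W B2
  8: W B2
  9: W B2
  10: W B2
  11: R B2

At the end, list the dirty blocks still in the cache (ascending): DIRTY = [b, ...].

  0 | W B0 → L0 miss [D]
  1 | W B2 → L0 miss wb→B0 [D]
  2 | R B5 → L1 miss [-]
  3 | R B0 → L0 miss wb→B2 [-]
  4 | R B4 → L0 miss [-]
  5 | W B4 → L0 hit [D]
  6 | R B2 → L0 miss wb→B4 [-]
  7 | W B2 → L0 hit [D]
  8 | W B2 → L0 hit [D]
  9 | W B2 → L0 hit [D]
  10 | W B2 → L0 hit [D]
  11 | R B2 → L0 hit [D]

DIRTY = [2]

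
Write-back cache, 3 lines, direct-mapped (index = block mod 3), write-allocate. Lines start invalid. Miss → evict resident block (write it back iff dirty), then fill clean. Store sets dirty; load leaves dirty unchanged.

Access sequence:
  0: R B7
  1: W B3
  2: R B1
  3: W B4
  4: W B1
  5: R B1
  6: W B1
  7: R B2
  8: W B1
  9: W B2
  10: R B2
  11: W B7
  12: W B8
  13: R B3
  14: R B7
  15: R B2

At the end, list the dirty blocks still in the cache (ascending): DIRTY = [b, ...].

0: R B7 -> L1 miss  d=-]
1: W B3 -> L0 miss  d=D]
2: R B1 -> L1 miss  d=-]
3: W B4 -> L1 miss  d=D]
4: W B1 -> L1 miss wb->B4  d=D]
5: R B1 -> L1 hit  d=D]
6: W B1 -> L1 hit  d=D]
7: R B2 -> L2 miss  d=-]
8: W B1 -> L1 hit  d=D]
9: W B2 -> L2 hit  d=D]
10: R B2 -> L2 hit  d=D]
11: W B7 -> L1 miss wb->B1  d=D]
12: W B8 -> L2 miss wb->B2  d=D]
13: R B3 -> L0 hit  d=D]
14: R B7 -> L1 hit  d=D]
15: R B2 -> L2 miss wb->B8  d=-]

DIRTY = [3, 7]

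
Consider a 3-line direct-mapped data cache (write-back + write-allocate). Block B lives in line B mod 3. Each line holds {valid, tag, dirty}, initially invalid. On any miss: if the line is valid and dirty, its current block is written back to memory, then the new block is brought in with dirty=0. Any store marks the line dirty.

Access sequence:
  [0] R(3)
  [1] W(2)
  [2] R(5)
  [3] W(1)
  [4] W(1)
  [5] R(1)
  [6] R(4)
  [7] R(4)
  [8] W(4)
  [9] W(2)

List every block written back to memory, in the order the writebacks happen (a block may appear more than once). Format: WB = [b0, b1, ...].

  0 | R B3 → L0 miss [-]
  1 | W B2 → L2 miss [D]
  2 | R B5 → L2 miss wb→B2 [-]
  3 | W B1 → L1 miss [D]
  4 | W B1 → L1 hit [D]
  5 | R B1 → L1 hit [D]
  6 | R B4 → L1 miss wb→B1 [-]
  7 | R B4 → L1 hit [-]
  8 | W B4 → L1 hit [D]
  9 | W B2 → L2 miss [D]

WB = [2, 1]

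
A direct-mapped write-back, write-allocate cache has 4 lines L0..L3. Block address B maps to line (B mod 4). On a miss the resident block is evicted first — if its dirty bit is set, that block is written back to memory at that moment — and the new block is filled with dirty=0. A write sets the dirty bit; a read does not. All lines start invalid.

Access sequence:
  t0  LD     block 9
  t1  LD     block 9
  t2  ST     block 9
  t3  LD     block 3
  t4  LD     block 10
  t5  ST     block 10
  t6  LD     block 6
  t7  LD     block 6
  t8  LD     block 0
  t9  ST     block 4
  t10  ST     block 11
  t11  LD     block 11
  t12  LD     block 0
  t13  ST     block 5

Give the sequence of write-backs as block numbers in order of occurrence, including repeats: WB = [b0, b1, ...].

WB = [10, 4, 9]

0: R B9 → L1 miss [-]
1: R B9 → L1 hit [-]
2: W B9 → L1 hit [D]
3: R B3 → L3 miss [-]
4: R B10 → L2 miss [-]
5: W B10 → L2 hit [D]
6: R B6 → L2 miss wb→B10 [-]
7: R B6 → L2 hit [-]
8: R B0 → L0 miss [-]
9: W B4 → L0 miss [D]
10: W B11 → L3 miss [D]
11: R B11 → L3 hit [D]
12: R B0 → L0 miss wb→B4 [-]
13: W B5 → L1 miss wb→B9 [D]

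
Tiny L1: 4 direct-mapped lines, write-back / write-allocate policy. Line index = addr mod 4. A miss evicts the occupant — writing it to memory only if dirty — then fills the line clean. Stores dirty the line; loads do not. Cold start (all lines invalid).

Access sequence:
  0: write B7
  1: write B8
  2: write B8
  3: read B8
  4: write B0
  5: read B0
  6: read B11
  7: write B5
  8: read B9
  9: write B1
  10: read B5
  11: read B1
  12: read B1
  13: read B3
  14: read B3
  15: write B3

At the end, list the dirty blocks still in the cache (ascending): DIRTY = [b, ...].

DIRTY = [0, 3]

0: W B7 -> L3 miss  d=D]
1: W B8 -> L0 miss  d=D]
2: W B8 -> L0 hit  d=D]
3: R B8 -> L0 hit  d=D]
4: W B0 -> L0 miss wb->B8  d=D]
5: R B0 -> L0 hit  d=D]
6: R B11 -> L3 miss wb->B7  d=-]
7: W B5 -> L1 miss  d=D]
8: R B9 -> L1 miss wb->B5  d=-]
9: W B1 -> L1 miss  d=D]
10: R B5 -> L1 miss wb->B1  d=-]
11: R B1 -> L1 miss  d=-]
12: R B1 -> L1 hit  d=-]
13: R B3 -> L3 miss  d=-]
14: R B3 -> L3 hit  d=-]
15: W B3 -> L3 hit  d=D]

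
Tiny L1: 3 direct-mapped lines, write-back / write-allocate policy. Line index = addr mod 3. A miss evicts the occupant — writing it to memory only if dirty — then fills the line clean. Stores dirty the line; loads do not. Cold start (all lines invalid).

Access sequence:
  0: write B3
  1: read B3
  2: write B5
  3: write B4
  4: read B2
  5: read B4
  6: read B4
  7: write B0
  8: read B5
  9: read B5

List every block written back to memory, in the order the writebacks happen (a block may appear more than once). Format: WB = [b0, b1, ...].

0: W B3 → L0 miss [D]
1: R B3 → L0 hit [D]
2: W B5 → L2 miss [D]
3: W B4 → L1 miss [D]
4: R B2 → L2 miss wb→B5 [-]
5: R B4 → L1 hit [D]
6: R B4 → L1 hit [D]
7: W B0 → L0 miss wb→B3 [D]
8: R B5 → L2 miss [-]
9: R B5 → L2 hit [-]

WB = [5, 3]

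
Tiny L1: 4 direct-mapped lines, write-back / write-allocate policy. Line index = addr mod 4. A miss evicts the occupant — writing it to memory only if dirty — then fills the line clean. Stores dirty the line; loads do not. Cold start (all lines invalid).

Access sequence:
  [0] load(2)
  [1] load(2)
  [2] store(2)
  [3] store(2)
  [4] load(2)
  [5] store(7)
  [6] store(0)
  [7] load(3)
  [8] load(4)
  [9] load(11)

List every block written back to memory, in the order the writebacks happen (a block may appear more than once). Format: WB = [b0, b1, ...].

WB = [7, 0]

  0 | R B2 → L2 miss [-]
  1 | R B2 → L2 hit [-]
  2 | W B2 → L2 hit [D]
  3 | W B2 → L2 hit [D]
  4 | R B2 → L2 hit [D]
  5 | W B7 → L3 miss [D]
  6 | W B0 → L0 miss [D]
  7 | R B3 → L3 miss wb→B7 [-]
  8 | R B4 → L0 miss wb→B0 [-]
  9 | R B11 → L3 miss [-]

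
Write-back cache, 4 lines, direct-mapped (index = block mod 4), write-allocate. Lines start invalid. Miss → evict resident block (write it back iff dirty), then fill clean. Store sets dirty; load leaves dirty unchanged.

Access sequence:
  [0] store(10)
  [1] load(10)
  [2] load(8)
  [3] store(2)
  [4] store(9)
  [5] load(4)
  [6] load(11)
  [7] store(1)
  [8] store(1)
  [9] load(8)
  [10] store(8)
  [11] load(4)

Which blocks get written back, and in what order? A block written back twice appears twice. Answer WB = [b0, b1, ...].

WB = [10, 9, 8]

0: W B10 → L2 miss [D]
1: R B10 → L2 hit [D]
2: R B8 → L0 miss [-]
3: W B2 → L2 miss wb→B10 [D]
4: W B9 → L1 miss [D]
5: R B4 → L0 miss [-]
6: R B11 → L3 miss [-]
7: W B1 → L1 miss wb→B9 [D]
8: W B1 → L1 hit [D]
9: R B8 → L0 miss [-]
10: W B8 → L0 hit [D]
11: R B4 → L0 miss wb→B8 [-]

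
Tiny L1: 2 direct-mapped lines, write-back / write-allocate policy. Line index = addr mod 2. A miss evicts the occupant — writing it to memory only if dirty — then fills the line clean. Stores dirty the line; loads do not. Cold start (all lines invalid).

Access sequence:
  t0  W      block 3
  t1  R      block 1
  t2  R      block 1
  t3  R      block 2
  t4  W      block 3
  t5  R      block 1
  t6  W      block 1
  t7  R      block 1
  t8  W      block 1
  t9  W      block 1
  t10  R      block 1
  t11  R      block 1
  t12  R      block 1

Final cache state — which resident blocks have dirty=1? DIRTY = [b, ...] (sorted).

0: W B3 → L1 miss [D]
1: R B1 → L1 miss wb→B3 [-]
2: R B1 → L1 hit [-]
3: R B2 → L0 miss [-]
4: W B3 → L1 miss [D]
5: R B1 → L1 miss wb→B3 [-]
6: W B1 → L1 hit [D]
7: R B1 → L1 hit [D]
8: W B1 → L1 hit [D]
9: W B1 → L1 hit [D]
10: R B1 → L1 hit [D]
11: R B1 → L1 hit [D]
12: R B1 → L1 hit [D]

DIRTY = [1]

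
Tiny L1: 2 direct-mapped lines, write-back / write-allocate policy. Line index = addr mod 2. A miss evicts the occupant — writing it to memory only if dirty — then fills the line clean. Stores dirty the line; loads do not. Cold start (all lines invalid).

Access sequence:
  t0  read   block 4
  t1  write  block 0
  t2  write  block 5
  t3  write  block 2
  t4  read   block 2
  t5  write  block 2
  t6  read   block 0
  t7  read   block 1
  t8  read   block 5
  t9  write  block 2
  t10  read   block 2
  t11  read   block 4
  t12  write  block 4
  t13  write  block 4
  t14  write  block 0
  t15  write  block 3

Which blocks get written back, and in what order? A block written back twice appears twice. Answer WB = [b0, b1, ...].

WB = [0, 2, 5, 2, 4]

0: R B4 -> L0 miss  d=-]
1: W B0 -> L0 miss  d=D]
2: W B5 -> L1 miss  d=D]
3: W B2 -> L0 miss wb->B0  d=D]
4: R B2 -> L0 hit  d=D]
5: W B2 -> L0 hit  d=D]
6: R B0 -> L0 miss wb->B2  d=-]
7: R B1 -> L1 miss wb->B5  d=-]
8: R B5 -> L1 miss  d=-]
9: W B2 -> L0 miss  d=D]
10: R B2 -> L0 hit  d=D]
11: R B4 -> L0 miss wb->B2  d=-]
12: W B4 -> L0 hit  d=D]
13: W B4 -> L0 hit  d=D]
14: W B0 -> L0 miss wb->B4  d=D]
15: W B3 -> L1 miss  d=D]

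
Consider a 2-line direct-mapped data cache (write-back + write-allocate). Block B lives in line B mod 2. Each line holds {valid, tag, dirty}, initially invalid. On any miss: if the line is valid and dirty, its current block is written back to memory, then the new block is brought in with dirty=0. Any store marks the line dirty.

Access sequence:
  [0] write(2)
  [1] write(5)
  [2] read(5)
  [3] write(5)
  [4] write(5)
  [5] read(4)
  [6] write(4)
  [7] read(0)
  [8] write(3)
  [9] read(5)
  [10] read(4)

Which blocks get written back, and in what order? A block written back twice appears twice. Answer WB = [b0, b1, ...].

WB = [2, 4, 5, 3]

0: W B2 → L0 miss [D]
1: W B5 → L1 miss [D]
2: R B5 → L1 hit [D]
3: W B5 → L1 hit [D]
4: W B5 → L1 hit [D]
5: R B4 → L0 miss wb→B2 [-]
6: W B4 → L0 hit [D]
7: R B0 → L0 miss wb→B4 [-]
8: W B3 → L1 miss wb→B5 [D]
9: R B5 → L1 miss wb→B3 [-]
10: R B4 → L0 miss [-]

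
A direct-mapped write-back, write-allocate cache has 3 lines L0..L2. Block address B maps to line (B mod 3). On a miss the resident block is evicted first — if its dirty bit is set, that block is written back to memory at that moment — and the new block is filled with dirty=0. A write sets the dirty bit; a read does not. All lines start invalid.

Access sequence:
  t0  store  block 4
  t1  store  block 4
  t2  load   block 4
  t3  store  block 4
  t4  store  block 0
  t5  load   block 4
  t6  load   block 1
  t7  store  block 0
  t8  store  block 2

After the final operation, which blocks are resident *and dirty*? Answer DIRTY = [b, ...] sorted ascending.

0: W B4 → L1 miss [D]
1: W B4 → L1 hit [D]
2: R B4 → L1 hit [D]
3: W B4 → L1 hit [D]
4: W B0 → L0 miss [D]
5: R B4 → L1 hit [D]
6: R B1 → L1 miss wb→B4 [-]
7: W B0 → L0 hit [D]
8: W B2 → L2 miss [D]

DIRTY = [0, 2]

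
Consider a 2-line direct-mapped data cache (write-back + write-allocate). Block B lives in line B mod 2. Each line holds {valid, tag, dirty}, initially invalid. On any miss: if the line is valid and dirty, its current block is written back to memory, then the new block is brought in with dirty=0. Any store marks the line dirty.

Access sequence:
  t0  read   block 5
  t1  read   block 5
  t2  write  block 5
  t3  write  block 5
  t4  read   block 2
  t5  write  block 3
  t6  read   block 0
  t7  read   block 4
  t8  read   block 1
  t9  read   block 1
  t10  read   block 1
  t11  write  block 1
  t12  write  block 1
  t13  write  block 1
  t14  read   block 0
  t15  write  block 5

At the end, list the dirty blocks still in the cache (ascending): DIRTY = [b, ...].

DIRTY = [5]

  0 | R B5 → L1 miss [-]
  1 | R B5 → L1 hit [-]
  2 | W B5 → L1 hit [D]
  3 | W B5 → L1 hit [D]
  4 | R B2 → L0 miss [-]
  5 | W B3 → L1 miss wb→B5 [D]
  6 | R B0 → L0 miss [-]
  7 | R B4 → L0 miss [-]
  8 | R B1 → L1 miss wb→B3 [-]
  9 | R B1 → L1 hit [-]
  10 | R B1 → L1 hit [-]
  11 | W B1 → L1 hit [D]
  12 | W B1 → L1 hit [D]
  13 | W B1 → L1 hit [D]
  14 | R B0 → L0 miss [-]
  15 | W B5 → L1 miss wb→B1 [D]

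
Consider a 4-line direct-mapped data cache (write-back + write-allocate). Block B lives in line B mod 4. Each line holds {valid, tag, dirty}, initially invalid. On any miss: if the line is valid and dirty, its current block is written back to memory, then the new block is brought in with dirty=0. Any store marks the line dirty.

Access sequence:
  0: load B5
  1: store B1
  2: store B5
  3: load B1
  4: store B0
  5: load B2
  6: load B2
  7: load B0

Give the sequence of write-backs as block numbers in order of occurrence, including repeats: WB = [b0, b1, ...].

0: R B5 -> L1 miss  d=-]
1: W B1 -> L1 miss  d=D]
2: W B5 -> L1 miss wb->B1  d=D]
3: R B1 -> L1 miss wb->B5  d=-]
4: W B0 -> L0 miss  d=D]
5: R B2 -> L2 miss  d=-]
6: R B2 -> L2 hit  d=-]
7: R B0 -> L0 hit  d=D]

WB = [1, 5]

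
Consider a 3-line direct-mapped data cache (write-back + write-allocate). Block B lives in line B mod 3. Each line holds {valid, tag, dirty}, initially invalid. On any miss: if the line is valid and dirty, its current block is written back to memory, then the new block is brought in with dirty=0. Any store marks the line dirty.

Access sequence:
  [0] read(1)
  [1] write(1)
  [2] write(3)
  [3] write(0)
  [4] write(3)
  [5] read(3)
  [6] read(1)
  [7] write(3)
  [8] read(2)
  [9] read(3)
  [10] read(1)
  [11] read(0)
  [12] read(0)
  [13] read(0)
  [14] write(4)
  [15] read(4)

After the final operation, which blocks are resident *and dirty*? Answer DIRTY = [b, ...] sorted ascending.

DIRTY = [4]

0: R B1 → L1 miss [-]
1: W B1 → L1 hit [D]
2: W B3 → L0 miss [D]
3: W B0 → L0 miss wb→B3 [D]
4: W B3 → L0 miss wb→B0 [D]
5: R B3 → L0 hit [D]
6: R B1 → L1 hit [D]
7: W B3 → L0 hit [D]
8: R B2 → L2 miss [-]
9: R B3 → L0 hit [D]
10: R B1 → L1 hit [D]
11: R B0 → L0 miss wb→B3 [-]
12: R B0 → L0 hit [-]
13: R B0 → L0 hit [-]
14: W B4 → L1 miss wb→B1 [D]
15: R B4 → L1 hit [D]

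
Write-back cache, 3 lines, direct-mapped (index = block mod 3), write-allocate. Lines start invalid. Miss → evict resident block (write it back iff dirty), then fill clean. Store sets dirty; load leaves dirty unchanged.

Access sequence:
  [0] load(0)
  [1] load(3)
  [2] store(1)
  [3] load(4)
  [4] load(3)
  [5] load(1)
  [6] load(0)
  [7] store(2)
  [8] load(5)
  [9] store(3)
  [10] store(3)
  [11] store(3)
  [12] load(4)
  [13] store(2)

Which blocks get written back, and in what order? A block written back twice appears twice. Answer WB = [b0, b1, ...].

0: R B0 -> L0 miss  d=-]
1: R B3 -> L0 miss  d=-]
2: W B1 -> L1 miss  d=D]
3: R B4 -> L1 miss wb->B1  d=-]
4: R B3 -> L0 hit  d=-]
5: R B1 -> L1 miss  d=-]
6: R B0 -> L0 miss  d=-]
7: W B2 -> L2 miss  d=D]
8: R B5 -> L2 miss wb->B2  d=-]
9: W B3 -> L0 miss  d=D]
10: W B3 -> L0 hit  d=D]
11: W B3 -> L0 hit  d=D]
12: R B4 -> L1 miss  d=-]
13: W B2 -> L2 miss  d=D]

WB = [1, 2]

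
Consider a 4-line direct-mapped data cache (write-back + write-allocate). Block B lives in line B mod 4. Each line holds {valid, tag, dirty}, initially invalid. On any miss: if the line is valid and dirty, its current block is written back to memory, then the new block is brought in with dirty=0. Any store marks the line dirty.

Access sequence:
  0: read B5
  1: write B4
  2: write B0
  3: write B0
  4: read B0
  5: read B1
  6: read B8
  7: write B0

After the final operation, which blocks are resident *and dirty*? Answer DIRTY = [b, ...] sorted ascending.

0: R B5 → L1 miss [-]
1: W B4 → L0 miss [D]
2: W B0 → L0 miss wb→B4 [D]
3: W B0 → L0 hit [D]
4: R B0 → L0 hit [D]
5: R B1 → L1 miss [-]
6: R B8 → L0 miss wb→B0 [-]
7: W B0 → L0 miss [D]

DIRTY = [0]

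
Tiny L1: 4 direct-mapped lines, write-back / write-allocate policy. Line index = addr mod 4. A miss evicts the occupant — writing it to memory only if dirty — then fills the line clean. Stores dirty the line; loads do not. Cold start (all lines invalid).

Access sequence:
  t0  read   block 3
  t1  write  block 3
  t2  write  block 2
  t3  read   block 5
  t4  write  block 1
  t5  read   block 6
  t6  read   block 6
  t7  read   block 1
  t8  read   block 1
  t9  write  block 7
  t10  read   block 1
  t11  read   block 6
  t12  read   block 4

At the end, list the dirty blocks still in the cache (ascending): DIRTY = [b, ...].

DIRTY = [1, 7]

  0 | R B3 → L3 miss [-]
  1 | W B3 → L3 hit [D]
  2 | W B2 → L2 miss [D]
  3 | R B5 → L1 miss [-]
  4 | W B1 → L1 miss [D]
  5 | R B6 → L2 miss wb→B2 [-]
  6 | R B6 → L2 hit [-]
  7 | R B1 → L1 hit [D]
  8 | R B1 → L1 hit [D]
  9 | W B7 → L3 miss wb→B3 [D]
  10 | R B1 → L1 hit [D]
  11 | R B6 → L2 hit [-]
  12 | R B4 → L0 miss [-]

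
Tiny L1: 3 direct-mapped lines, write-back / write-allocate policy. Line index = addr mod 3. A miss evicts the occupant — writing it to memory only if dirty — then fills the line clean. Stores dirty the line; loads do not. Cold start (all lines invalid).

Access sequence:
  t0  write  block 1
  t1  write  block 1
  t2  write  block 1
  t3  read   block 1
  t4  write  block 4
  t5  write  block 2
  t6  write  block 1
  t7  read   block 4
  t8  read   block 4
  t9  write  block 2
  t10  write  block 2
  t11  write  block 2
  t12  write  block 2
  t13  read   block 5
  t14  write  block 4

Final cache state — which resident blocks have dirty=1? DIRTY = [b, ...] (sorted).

DIRTY = [4]

  0 | W B1 → L1 miss [D]
  1 | W B1 → L1 hit [D]
  2 | W B1 → L1 hit [D]
  3 | R B1 → L1 hit [D]
  4 | W B4 → L1 miss wb→B1 [D]
  5 | W B2 → L2 miss [D]
  6 | W B1 → L1 miss wb→B4 [D]
  7 | R B4 → L1 miss wb→B1 [-]
  8 | R B4 → L1 hit [-]
  9 | W B2 → L2 hit [D]
  10 | W B2 → L2 hit [D]
  11 | W B2 → L2 hit [D]
  12 | W B2 → L2 hit [D]
  13 | R B5 → L2 miss wb→B2 [-]
  14 | W B4 → L1 hit [D]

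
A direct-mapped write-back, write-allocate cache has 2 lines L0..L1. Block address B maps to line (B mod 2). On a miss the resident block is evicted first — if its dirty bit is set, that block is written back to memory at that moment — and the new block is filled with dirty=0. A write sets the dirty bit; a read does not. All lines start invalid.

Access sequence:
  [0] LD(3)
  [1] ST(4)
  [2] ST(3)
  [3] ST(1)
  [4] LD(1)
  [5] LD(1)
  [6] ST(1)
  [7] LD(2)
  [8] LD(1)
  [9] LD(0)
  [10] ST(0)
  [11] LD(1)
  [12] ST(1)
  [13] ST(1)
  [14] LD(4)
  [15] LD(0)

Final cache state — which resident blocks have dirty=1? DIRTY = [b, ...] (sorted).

0: R B3 → L1 miss [-]
1: W B4 → L0 miss [D]
2: W B3 → L1 hit [D]
3: W B1 → L1 miss wb→B3 [D]
4: R B1 → L1 hit [D]
5: R B1 → L1 hit [D]
6: W B1 → L1 hit [D]
7: R B2 → L0 miss wb→B4 [-]
8: R B1 → L1 hit [D]
9: R B0 → L0 miss [-]
10: W B0 → L0 hit [D]
11: R B1 → L1 hit [D]
12: W B1 → L1 hit [D]
13: W B1 → L1 hit [D]
14: R B4 → L0 miss wb→B0 [-]
15: R B0 → L0 miss [-]

DIRTY = [1]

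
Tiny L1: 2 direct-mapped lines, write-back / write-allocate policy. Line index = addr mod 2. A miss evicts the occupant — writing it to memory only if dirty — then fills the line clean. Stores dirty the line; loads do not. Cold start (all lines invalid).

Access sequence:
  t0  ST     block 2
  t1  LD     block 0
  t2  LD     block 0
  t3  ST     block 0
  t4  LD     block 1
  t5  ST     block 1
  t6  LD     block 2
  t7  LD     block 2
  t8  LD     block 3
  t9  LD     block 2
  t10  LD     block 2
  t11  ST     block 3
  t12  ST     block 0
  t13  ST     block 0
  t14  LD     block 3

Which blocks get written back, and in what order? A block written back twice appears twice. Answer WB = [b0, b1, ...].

0: W B2 -> L0 miss  d=D]
1: R B0 -> L0 miss wb->B2  d=-]
2: R B0 -> L0 hit  d=-]
3: W B0 -> L0 hit  d=D]
4: R B1 -> L1 miss  d=-]
5: W B1 -> L1 hit  d=D]
6: R B2 -> L0 miss wb->B0  d=-]
7: R B2 -> L0 hit  d=-]
8: R B3 -> L1 miss wb->B1  d=-]
9: R B2 -> L0 hit  d=-]
10: R B2 -> L0 hit  d=-]
11: W B3 -> L1 hit  d=D]
12: W B0 -> L0 miss  d=D]
13: W B0 -> L0 hit  d=D]
14: R B3 -> L1 hit  d=D]

WB = [2, 0, 1]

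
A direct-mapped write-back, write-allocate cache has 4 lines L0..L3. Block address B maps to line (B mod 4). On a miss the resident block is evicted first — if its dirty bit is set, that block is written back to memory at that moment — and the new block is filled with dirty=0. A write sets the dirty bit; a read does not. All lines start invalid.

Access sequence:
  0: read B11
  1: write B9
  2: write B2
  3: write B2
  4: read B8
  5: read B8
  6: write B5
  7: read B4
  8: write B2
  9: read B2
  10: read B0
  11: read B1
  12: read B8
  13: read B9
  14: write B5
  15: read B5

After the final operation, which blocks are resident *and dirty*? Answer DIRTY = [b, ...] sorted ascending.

DIRTY = [2, 5]

0: R B11 → L3 miss [-]
1: W B9 → L1 miss [D]
2: W B2 → L2 miss [D]
3: W B2 → L2 hit [D]
4: R B8 → L0 miss [-]
5: R B8 → L0 hit [-]
6: W B5 → L1 miss wb→B9 [D]
7: R B4 → L0 miss [-]
8: W B2 → L2 hit [D]
9: R B2 → L2 hit [D]
10: R B0 → L0 miss [-]
11: R B1 → L1 miss wb→B5 [-]
12: R B8 → L0 miss [-]
13: R B9 → L1 miss [-]
14: W B5 → L1 miss [D]
15: R B5 → L1 hit [D]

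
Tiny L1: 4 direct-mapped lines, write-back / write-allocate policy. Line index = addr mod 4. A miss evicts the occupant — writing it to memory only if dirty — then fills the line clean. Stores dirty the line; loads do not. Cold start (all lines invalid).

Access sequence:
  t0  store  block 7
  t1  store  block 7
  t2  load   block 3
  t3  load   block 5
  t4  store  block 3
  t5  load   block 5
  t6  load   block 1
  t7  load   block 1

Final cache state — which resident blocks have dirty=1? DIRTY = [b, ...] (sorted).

DIRTY = [3]

0: W B7 → L3 miss [D]
1: W B7 → L3 hit [D]
2: R B3 → L3 miss wb→B7 [-]
3: R B5 → L1 miss [-]
4: W B3 → L3 hit [D]
5: R B5 → L1 hit [-]
6: R B1 → L1 miss [-]
7: R B1 → L1 hit [-]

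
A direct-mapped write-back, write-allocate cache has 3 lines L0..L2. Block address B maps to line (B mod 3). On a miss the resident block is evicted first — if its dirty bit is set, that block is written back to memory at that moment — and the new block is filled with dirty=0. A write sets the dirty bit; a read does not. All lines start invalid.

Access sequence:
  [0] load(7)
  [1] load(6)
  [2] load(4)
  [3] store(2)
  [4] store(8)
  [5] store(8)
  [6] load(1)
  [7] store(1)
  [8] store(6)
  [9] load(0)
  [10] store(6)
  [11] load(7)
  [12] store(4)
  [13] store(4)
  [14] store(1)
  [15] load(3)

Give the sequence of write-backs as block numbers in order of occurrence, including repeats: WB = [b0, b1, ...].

0: R B7 -> L1 miss  d=-]
1: R B6 -> L0 miss  d=-]
2: R B4 -> L1 miss  d=-]
3: W B2 -> L2 miss  d=D]
4: W B8 -> L2 miss wb->B2  d=D]
5: W B8 -> L2 hit  d=D]
6: R B1 -> L1 miss  d=-]
7: W B1 -> L1 hit  d=D]
8: W B6 -> L0 hit  d=D]
9: R B0 -> L0 miss wb->B6  d=-]
10: W B6 -> L0 miss  d=D]
11: R B7 -> L1 miss wb->B1  d=-]
12: W B4 -> L1 miss  d=D]
13: W B4 -> L1 hit  d=D]
14: W B1 -> L1 miss wb->B4  d=D]
15: R B3 -> L0 miss wb->B6  d=-]

WB = [2, 6, 1, 4, 6]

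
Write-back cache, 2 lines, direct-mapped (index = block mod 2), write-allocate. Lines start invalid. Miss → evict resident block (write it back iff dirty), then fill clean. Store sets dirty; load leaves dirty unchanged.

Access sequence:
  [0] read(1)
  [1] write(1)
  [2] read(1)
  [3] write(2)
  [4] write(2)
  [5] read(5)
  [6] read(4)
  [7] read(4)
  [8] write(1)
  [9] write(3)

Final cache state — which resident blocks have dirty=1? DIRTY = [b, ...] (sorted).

0: R B1 → L1 miss [-]
1: W B1 → L1 hit [D]
2: R B1 → L1 hit [D]
3: W B2 → L0 miss [D]
4: W B2 → L0 hit [D]
5: R B5 → L1 miss wb→B1 [-]
6: R B4 → L0 miss wb→B2 [-]
7: R B4 → L0 hit [-]
8: W B1 → L1 miss [D]
9: W B3 → L1 miss wb→B1 [D]

DIRTY = [3]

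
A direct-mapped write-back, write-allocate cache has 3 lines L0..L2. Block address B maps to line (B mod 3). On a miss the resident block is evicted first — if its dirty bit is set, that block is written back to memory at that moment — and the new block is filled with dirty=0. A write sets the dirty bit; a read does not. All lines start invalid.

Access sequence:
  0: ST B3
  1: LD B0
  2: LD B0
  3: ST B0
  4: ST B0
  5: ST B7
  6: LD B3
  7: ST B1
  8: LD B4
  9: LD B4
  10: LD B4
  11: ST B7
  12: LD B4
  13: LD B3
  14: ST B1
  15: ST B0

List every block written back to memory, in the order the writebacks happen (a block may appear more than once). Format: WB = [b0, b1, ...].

0: W B3 → L0 miss [D]
1: R B0 → L0 miss wb→B3 [-]
2: R B0 → L0 hit [-]
3: W B0 → L0 hit [D]
4: W B0 → L0 hit [D]
5: W B7 → L1 miss [D]
6: R B3 → L0 miss wb→B0 [-]
7: W B1 → L1 miss wb→B7 [D]
8: R B4 → L1 miss wb→B1 [-]
9: R B4 → L1 hit [-]
10: R B4 → L1 hit [-]
11: W B7 → L1 miss [D]
12: R B4 → L1 miss wb→B7 [-]
13: R B3 → L0 hit [-]
14: W B1 → L1 miss [D]
15: W B0 → L0 miss [D]

WB = [3, 0, 7, 1, 7]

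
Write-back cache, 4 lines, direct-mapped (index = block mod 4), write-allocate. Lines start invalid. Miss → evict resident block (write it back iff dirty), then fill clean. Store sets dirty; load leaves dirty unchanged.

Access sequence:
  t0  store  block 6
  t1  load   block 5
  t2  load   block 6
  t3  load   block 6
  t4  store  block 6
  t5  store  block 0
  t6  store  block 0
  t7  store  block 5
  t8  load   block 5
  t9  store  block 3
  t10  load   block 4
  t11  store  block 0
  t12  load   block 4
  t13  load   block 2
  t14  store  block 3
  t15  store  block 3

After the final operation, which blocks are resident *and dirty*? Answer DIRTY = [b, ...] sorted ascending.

0: W B6 → L2 miss [D]
1: R B5 → L1 miss [-]
2: R B6 → L2 hit [D]
3: R B6 → L2 hit [D]
4: W B6 → L2 hit [D]
5: W B0 → L0 miss [D]
6: W B0 → L0 hit [D]
7: W B5 → L1 hit [D]
8: R B5 → L1 hit [D]
9: W B3 → L3 miss [D]
10: R B4 → L0 miss wb→B0 [-]
11: W B0 → L0 miss [D]
12: R B4 → L0 miss wb→B0 [-]
13: R B2 → L2 miss wb→B6 [-]
14: W B3 → L3 hit [D]
15: W B3 → L3 hit [D]

DIRTY = [3, 5]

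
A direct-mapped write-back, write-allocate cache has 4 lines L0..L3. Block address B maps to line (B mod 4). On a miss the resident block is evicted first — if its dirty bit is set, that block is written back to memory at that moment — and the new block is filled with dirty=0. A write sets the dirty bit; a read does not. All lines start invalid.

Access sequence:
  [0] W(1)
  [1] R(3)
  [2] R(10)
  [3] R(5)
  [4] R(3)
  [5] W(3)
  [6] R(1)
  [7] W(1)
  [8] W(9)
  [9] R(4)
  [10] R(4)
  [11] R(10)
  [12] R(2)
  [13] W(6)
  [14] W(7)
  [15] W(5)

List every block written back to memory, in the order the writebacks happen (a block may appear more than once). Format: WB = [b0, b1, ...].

WB = [1, 1, 3, 9]

0: W B1 → L1 miss [D]
1: R B3 → L3 miss [-]
2: R B10 → L2 miss [-]
3: R B5 → L1 miss wb→B1 [-]
4: R B3 → L3 hit [-]
5: W B3 → L3 hit [D]
6: R B1 → L1 miss [-]
7: W B1 → L1 hit [D]
8: W B9 → L1 miss wb→B1 [D]
9: R B4 → L0 miss [-]
10: R B4 → L0 hit [-]
11: R B10 → L2 hit [-]
12: R B2 → L2 miss [-]
13: W B6 → L2 miss [D]
14: W B7 → L3 miss wb→B3 [D]
15: W B5 → L1 miss wb→B9 [D]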